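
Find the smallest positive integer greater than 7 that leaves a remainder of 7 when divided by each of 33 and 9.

106

N − 7 must be a common multiple of 33 and 9.
33 = 3 × 11
9 = 3^2
LCM(33, 9) = 3^2 × 11 = 99.
Smallest N > 7 is LCM + 7 = 99 + 7 = 106.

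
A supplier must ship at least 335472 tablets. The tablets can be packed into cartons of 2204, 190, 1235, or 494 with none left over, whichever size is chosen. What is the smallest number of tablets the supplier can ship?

The number of tablets must be a common multiple of 2204, 190, 1235, and 494, so a multiple of their LCM.
2204 = 2^2 × 19 × 29
190 = 2 × 5 × 19
1235 = 5 × 13 × 19
494 = 2 × 13 × 19
LCM(2204, 190, 1235, 494) = 2^2 × 5 × 13 × 19 × 29 = 143260.
Smallest multiple of 143260 that is ≥ 335472: ⌈335472/143260⌉ × 143260 = 3 × 143260 = 429780.

429780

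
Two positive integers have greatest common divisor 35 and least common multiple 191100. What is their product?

For any two positive integers, gcd × lcm = product = 35 × 191100 = 6688500.

6688500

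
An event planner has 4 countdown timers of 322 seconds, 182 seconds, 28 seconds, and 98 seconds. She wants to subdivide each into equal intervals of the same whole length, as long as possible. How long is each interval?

The interval must divide each timer length; the longest such is the gcd.
322 = 2 × 7 × 23
182 = 2 × 7 × 13
28 = 2^2 × 7
98 = 2 × 7^2
gcd(322, 182, 28, 98) = 2 × 7 = 14.

14 seconds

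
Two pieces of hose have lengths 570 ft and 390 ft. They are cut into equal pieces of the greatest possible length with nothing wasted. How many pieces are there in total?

Piece length = gcd(570, 390).
570 = 2 × 3 × 5 × 19
390 = 2 × 3 × 5 × 13
gcd(570, 390) = 2 × 3 × 5 = 30.
Total pieces = 570/30 + 390/30 = 19 + 13 = 32.

32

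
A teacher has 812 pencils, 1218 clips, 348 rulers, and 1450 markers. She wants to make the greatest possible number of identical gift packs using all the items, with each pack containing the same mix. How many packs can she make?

58 packs

The pack count must divide each quantity, so the greatest is gcd(812, 1218, 348, 1450).
812 = 2^2 × 7 × 29
1218 = 2 × 3 × 7 × 29
348 = 2^2 × 3 × 29
1450 = 2 × 5^2 × 29
gcd(812, 1218, 348, 1450) = 2 × 29 = 58.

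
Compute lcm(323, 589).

10013

323 = 17 × 19
589 = 19 × 31
LCM(323, 589) = 17 × 19 × 31 = 10013.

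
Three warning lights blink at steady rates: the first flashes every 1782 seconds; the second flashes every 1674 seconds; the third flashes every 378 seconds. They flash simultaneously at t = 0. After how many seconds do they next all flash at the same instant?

386694 seconds

They coincide at every common multiple of the periods; the first is the LCM.
1782 = 2 × 3^4 × 11
1674 = 2 × 3^3 × 31
378 = 2 × 3^3 × 7
LCM(1782, 1674, 378) = 2 × 3^4 × 7 × 11 × 31 = 386694.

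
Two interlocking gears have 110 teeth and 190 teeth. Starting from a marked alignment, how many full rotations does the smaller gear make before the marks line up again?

19 rotations

The first common completion time is the LCM of the periods.
110 = 2 × 5 × 11
190 = 2 × 5 × 19
LCM(110, 190) = 2 × 5 × 11 × 19 = 2090.
Rotations for period 110: 2090 / 110 = 19.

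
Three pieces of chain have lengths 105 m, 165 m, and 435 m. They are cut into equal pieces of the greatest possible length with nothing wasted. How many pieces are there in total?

47

Piece length = gcd(105, 165, 435).
105 = 3 × 5 × 7
165 = 3 × 5 × 11
435 = 3 × 5 × 29
gcd(105, 165, 435) = 3 × 5 = 15.
Total pieces = 105/15 + 165/15 + 435/15 = 7 + 11 + 29 = 47.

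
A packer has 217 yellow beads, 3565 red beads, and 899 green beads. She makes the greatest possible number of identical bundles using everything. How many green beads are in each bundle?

Number of bundles = gcd(217, 3565, 899).
217 = 7 × 31
3565 = 5 × 23 × 31
899 = 29 × 31
gcd(217, 3565, 899) = 31.
green beads per bundle = 899 / 31 = 29.

29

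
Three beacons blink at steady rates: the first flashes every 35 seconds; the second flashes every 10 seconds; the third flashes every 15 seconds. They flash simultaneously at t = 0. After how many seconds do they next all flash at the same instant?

We need the least common multiple of the intervals.
35 = 5 × 7
10 = 2 × 5
15 = 3 × 5
LCM(35, 10, 15) = 2 × 3 × 5 × 7 = 210.

210 seconds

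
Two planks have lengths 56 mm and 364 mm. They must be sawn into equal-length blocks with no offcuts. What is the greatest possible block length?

This is the greatest common divisor of 56 and 364.
56 = 2^3 × 7
364 = 2^2 × 7 × 13
gcd(56, 364) = 2^2 × 7 = 28.

28 mm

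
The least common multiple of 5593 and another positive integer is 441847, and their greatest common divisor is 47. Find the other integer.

3713

gcd × lcm = product of the two integers, so the other integer is (47 × 441847) / 5593 = 3713.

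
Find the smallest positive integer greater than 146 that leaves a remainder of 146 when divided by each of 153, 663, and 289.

33959

N − 146 must be a common multiple of 153, 663, and 289.
153 = 3^2 × 17
663 = 3 × 13 × 17
289 = 17^2
LCM(153, 663, 289) = 3^2 × 13 × 17^2 = 33813.
Smallest N > 146 is LCM + 146 = 33813 + 146 = 33959.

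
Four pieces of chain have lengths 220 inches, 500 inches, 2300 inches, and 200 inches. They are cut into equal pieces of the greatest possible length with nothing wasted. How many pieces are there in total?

161

Piece length = gcd(220, 500, 2300, 200).
220 = 2^2 × 5 × 11
500 = 2^2 × 5^3
2300 = 2^2 × 5^2 × 23
200 = 2^3 × 5^2
gcd(220, 500, 2300, 200) = 2^2 × 5 = 20.
Total pieces = 220/20 + 500/20 + 2300/20 + 200/20 = 11 + 25 + 115 + 10 = 161.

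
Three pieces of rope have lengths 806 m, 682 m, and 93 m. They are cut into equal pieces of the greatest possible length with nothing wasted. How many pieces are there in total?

51

Piece length = gcd(806, 682, 93).
806 = 2 × 13 × 31
682 = 2 × 11 × 31
93 = 3 × 31
gcd(806, 682, 93) = 31.
Total pieces = 806/31 + 682/31 + 93/31 = 26 + 22 + 3 = 51.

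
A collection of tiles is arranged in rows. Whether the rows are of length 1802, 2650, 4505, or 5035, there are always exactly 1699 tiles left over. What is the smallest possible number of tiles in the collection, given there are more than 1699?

N − 1699 must be a common multiple of 1802, 2650, 4505, and 5035.
1802 = 2 × 17 × 53
2650 = 2 × 5^2 × 53
4505 = 5 × 17 × 53
5035 = 5 × 19 × 53
LCM(1802, 2650, 4505, 5035) = 2 × 5^2 × 17 × 19 × 53 = 855950.
Smallest N > 1699 is LCM + 1699 = 855950 + 1699 = 857649.

857649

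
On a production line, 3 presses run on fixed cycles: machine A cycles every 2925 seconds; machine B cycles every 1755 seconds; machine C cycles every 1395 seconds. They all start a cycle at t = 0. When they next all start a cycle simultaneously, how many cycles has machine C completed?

The first common completion time is the LCM of the periods.
2925 = 3^2 × 5^2 × 13
1755 = 3^3 × 5 × 13
1395 = 3^2 × 5 × 31
LCM(2925, 1755, 1395) = 3^3 × 5^2 × 13 × 31 = 272025.
Cycles for period 1395: 272025 / 1395 = 195.

195 cycles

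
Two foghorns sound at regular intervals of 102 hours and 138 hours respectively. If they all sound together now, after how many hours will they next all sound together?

They coincide at every common multiple of the periods; the first is the LCM.
102 = 2 × 3 × 17
138 = 2 × 3 × 23
LCM(102, 138) = 2 × 3 × 17 × 23 = 2346.

2346 hours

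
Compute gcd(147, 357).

147 = 3 × 7^2
357 = 3 × 7 × 17
gcd(147, 357) = 3 × 7 = 21.

21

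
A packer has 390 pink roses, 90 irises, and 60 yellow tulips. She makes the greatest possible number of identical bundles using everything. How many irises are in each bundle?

Number of bundles = gcd(390, 90, 60).
390 = 2 × 3 × 5 × 13
90 = 2 × 3^2 × 5
60 = 2^2 × 3 × 5
gcd(390, 90, 60) = 2 × 3 × 5 = 30.
irises per bundle = 90 / 30 = 3.

3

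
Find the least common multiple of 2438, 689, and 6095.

158470

2438 = 2 × 23 × 53
689 = 13 × 53
6095 = 5 × 23 × 53
LCM(2438, 689, 6095) = 2 × 5 × 13 × 23 × 53 = 158470.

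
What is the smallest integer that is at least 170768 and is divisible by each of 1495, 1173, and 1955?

228735

The integer must be a common multiple of 1495, 1173, and 1955, so a multiple of their LCM.
1495 = 5 × 13 × 23
1173 = 3 × 17 × 23
1955 = 5 × 17 × 23
LCM(1495, 1173, 1955) = 3 × 5 × 13 × 17 × 23 = 76245.
Smallest multiple of 76245 that is ≥ 170768: ⌈170768/76245⌉ × 76245 = 3 × 76245 = 228735.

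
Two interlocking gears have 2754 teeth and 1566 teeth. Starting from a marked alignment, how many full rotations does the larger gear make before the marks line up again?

29 rotations

All finish a whole number of cycles simultaneously at t = LCM of the periods.
2754 = 2 × 3^4 × 17
1566 = 2 × 3^3 × 29
LCM(2754, 1566) = 2 × 3^4 × 17 × 29 = 79866.
Rotations for period 2754: 79866 / 2754 = 29.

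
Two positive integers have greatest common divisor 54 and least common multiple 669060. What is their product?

36129240

For any two positive integers, gcd × lcm = product = 54 × 669060 = 36129240.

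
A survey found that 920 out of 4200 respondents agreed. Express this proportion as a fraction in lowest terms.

920 = 2^3 × 5 × 23
4200 = 2^3 × 3 × 5^2 × 7
gcd(920, 4200) = 2^3 × 5 = 40.
Divide numerator and denominator by 40: 920/4200 = 23/105.

23/105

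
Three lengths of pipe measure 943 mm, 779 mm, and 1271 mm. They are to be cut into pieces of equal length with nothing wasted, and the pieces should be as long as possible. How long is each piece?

41 mm

Each piece length must divide every original length, so the longest possible is gcd(943, 779, 1271).
943 = 23 × 41
779 = 19 × 41
1271 = 31 × 41
gcd(943, 779, 1271) = 41.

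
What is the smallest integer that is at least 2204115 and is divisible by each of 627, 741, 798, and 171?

The integer must be a common multiple of 627, 741, 798, and 171, so a multiple of their LCM.
627 = 3 × 11 × 19
741 = 3 × 13 × 19
798 = 2 × 3 × 7 × 19
171 = 3^2 × 19
LCM(627, 741, 798, 171) = 2 × 3^2 × 7 × 11 × 13 × 19 = 342342.
Smallest multiple of 342342 that is ≥ 2204115: ⌈2204115/342342⌉ × 342342 = 7 × 342342 = 2396394.

2396394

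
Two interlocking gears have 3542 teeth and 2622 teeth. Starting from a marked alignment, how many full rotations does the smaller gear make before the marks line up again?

All finish a whole number of cycles simultaneously at t = LCM of the periods.
3542 = 2 × 7 × 11 × 23
2622 = 2 × 3 × 19 × 23
LCM(3542, 2622) = 2 × 3 × 7 × 11 × 19 × 23 = 201894.
Rotations for period 2622: 201894 / 2622 = 77.

77 rotations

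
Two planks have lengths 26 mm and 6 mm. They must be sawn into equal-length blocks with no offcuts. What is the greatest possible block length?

2 mm

By the Euclidean algorithm:
26 = 4 × 6 + 2
6 = 3 × 2 + 0
gcd(26, 6) = 2.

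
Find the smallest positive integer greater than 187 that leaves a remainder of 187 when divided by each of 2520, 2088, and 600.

365587

N − 187 must be a common multiple of 2520, 2088, and 600.
2520 = 2^3 × 3^2 × 5 × 7
2088 = 2^3 × 3^2 × 29
600 = 2^3 × 3 × 5^2
LCM(2520, 2088, 600) = 2^3 × 3^2 × 5^2 × 7 × 29 = 365400.
Smallest N > 187 is LCM + 187 = 365400 + 187 = 365587.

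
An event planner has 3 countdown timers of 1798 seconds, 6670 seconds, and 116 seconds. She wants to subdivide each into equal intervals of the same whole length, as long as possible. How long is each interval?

58 seconds

The interval must divide each timer length; the longest such is the gcd.
1798 = 2 × 29 × 31
6670 = 2 × 5 × 23 × 29
116 = 2^2 × 29
gcd(1798, 6670, 116) = 2 × 29 = 58.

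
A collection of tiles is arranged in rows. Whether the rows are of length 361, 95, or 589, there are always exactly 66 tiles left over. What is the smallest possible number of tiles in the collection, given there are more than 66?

56021

N − 66 must be a common multiple of 361, 95, and 589.
361 = 19^2
95 = 5 × 19
589 = 19 × 31
LCM(361, 95, 589) = 5 × 19^2 × 31 = 55955.
Smallest N > 66 is LCM + 66 = 55955 + 66 = 56021.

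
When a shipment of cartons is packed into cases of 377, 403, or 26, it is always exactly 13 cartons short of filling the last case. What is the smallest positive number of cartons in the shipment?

Being 13 short of a full case of size k means N ≡ −13 (mod k), i.e. N + 13 is a multiple of each size.
377 = 13 × 29
403 = 13 × 31
26 = 2 × 13
LCM(377, 403, 26) = 2 × 13 × 29 × 31 = 23374.
Smallest positive N is 23374 − 13 = 23361.

23361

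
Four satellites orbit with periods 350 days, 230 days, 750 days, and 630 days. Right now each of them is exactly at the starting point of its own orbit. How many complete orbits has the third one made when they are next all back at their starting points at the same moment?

They are all back at their starting positions together after one LCM of the periods.
350 = 2 × 5^2 × 7
230 = 2 × 5 × 23
750 = 2 × 3 × 5^3
630 = 2 × 3^2 × 5 × 7
LCM(350, 230, 750, 630) = 2 × 3^2 × 5^3 × 7 × 23 = 362250.
Orbits for period 750: 362250 / 750 = 483.

483 orbits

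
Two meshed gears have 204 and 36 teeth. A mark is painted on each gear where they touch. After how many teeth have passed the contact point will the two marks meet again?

612 teeth

They coincide at every common multiple of the periods; the first is the LCM.
204 = 2^2 × 3 × 17
36 = 2^2 × 3^2
LCM(204, 36) = 2^2 × 3^2 × 17 = 612.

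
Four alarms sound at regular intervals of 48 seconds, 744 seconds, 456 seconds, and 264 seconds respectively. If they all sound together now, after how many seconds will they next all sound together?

310992 seconds

We need the least common multiple of the intervals.
48 = 2^4 × 3
744 = 2^3 × 3 × 31
456 = 2^3 × 3 × 19
264 = 2^3 × 3 × 11
LCM(48, 744, 456, 264) = 2^4 × 3 × 11 × 19 × 31 = 310992.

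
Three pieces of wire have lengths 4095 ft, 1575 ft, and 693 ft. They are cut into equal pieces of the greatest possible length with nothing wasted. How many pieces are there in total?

101

Piece length = gcd(4095, 1575, 693).
4095 = 3^2 × 5 × 7 × 13
1575 = 3^2 × 5^2 × 7
693 = 3^2 × 7 × 11
gcd(4095, 1575, 693) = 3^2 × 7 = 63.
Total pieces = 4095/63 + 1575/63 + 693/63 = 65 + 25 + 11 = 101.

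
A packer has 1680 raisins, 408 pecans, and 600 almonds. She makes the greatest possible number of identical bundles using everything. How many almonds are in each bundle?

Number of bundles = gcd(1680, 408, 600).
1680 = 2^4 × 3 × 5 × 7
408 = 2^3 × 3 × 17
600 = 2^3 × 3 × 5^2
gcd(1680, 408, 600) = 2^3 × 3 = 24.
almonds per bundle = 600 / 24 = 25.

25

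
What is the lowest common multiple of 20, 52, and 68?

20 = 2^2 × 5
52 = 2^2 × 13
68 = 2^2 × 17
LCM(20, 52, 68) = 2^2 × 5 × 13 × 17 = 4420.

4420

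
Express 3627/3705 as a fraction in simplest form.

93/95

3627 = 3^2 × 13 × 31
3705 = 3 × 5 × 13 × 19
gcd(3627, 3705) = 3 × 13 = 39.
Divide numerator and denominator by 39: 3627/3705 = 93/95.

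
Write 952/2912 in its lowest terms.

952 = 2^3 × 7 × 17
2912 = 2^5 × 7 × 13
gcd(952, 2912) = 2^3 × 7 = 56.
Divide numerator and denominator by 56: 952/2912 = 17/52.

17/52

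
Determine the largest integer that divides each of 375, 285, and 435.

375 = 3 × 5^3
285 = 3 × 5 × 19
435 = 3 × 5 × 29
gcd(375, 285, 435) = 3 × 5 = 15.

15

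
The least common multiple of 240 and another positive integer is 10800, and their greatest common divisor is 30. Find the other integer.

1350

gcd × lcm = product of the two integers, so the other integer is (30 × 10800) / 240 = 1350.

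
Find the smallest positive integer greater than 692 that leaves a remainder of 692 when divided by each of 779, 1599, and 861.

N − 692 must be a common multiple of 779, 1599, and 861.
779 = 19 × 41
1599 = 3 × 13 × 41
861 = 3 × 7 × 41
LCM(779, 1599, 861) = 3 × 7 × 13 × 19 × 41 = 212667.
Smallest N > 692 is LCM + 692 = 212667 + 692 = 213359.

213359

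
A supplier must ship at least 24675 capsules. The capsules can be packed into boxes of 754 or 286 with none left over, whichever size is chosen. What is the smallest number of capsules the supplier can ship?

The number of capsules must be a common multiple of 754 and 286, so a multiple of their LCM.
754 = 2 × 13 × 29
286 = 2 × 11 × 13
LCM(754, 286) = 2 × 11 × 13 × 29 = 8294.
Smallest multiple of 8294 that is ≥ 24675: ⌈24675/8294⌉ × 8294 = 3 × 8294 = 24882.

24882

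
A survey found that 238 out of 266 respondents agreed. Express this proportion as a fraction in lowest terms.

238 = 2 × 7 × 17
266 = 2 × 7 × 19
gcd(238, 266) = 2 × 7 = 14.
Divide numerator and denominator by 14: 238/266 = 17/19.

17/19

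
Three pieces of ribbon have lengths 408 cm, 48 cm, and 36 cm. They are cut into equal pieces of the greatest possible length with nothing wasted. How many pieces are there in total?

41

Piece length = gcd(408, 48, 36).
408 = 2^3 × 3 × 17
48 = 2^4 × 3
36 = 2^2 × 3^2
gcd(408, 48, 36) = 2^2 × 3 = 12.
Total pieces = 408/12 + 48/12 + 36/12 = 34 + 4 + 3 = 41.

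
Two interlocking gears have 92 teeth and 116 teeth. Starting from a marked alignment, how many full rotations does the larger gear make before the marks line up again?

The first common completion time is the LCM of the periods.
92 = 2^2 × 23
116 = 2^2 × 29
LCM(92, 116) = 2^2 × 23 × 29 = 2668.
Rotations for period 116: 2668 / 116 = 23.

23 rotations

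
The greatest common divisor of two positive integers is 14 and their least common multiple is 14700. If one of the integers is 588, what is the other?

For two integers, gcd × lcm = product, so the other is (14 × 14700) / 588 = 205800 / 588 = 350.

350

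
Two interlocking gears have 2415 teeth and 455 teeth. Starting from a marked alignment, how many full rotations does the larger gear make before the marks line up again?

13 rotations

The first common completion time is the LCM of the periods.
2415 = 3 × 5 × 7 × 23
455 = 5 × 7 × 13
LCM(2415, 455) = 3 × 5 × 7 × 13 × 23 = 31395.
Rotations for period 2415: 31395 / 2415 = 13.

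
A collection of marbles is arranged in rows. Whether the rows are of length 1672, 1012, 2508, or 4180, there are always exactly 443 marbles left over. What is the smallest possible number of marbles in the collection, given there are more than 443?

577283

N − 443 must be a common multiple of 1672, 1012, 2508, and 4180.
1672 = 2^3 × 11 × 19
1012 = 2^2 × 11 × 23
2508 = 2^2 × 3 × 11 × 19
4180 = 2^2 × 5 × 11 × 19
LCM(1672, 1012, 2508, 4180) = 2^3 × 3 × 5 × 11 × 19 × 23 = 576840.
Smallest N > 443 is LCM + 443 = 576840 + 443 = 577283.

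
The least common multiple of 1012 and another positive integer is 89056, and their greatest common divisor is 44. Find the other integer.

gcd × lcm = product of the two integers, so the other integer is (44 × 89056) / 1012 = 3872.

3872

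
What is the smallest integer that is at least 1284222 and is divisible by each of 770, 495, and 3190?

1406790

The integer must be a common multiple of 770, 495, and 3190, so a multiple of their LCM.
770 = 2 × 5 × 7 × 11
495 = 3^2 × 5 × 11
3190 = 2 × 5 × 11 × 29
LCM(770, 495, 3190) = 2 × 3^2 × 5 × 7 × 11 × 29 = 200970.
Smallest multiple of 200970 that is ≥ 1284222: ⌈1284222/200970⌉ × 200970 = 7 × 200970 = 1406790.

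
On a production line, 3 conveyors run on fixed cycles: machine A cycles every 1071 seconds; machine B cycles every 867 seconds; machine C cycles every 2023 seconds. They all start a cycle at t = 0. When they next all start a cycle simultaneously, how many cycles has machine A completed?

They are all back at their starting positions together after one LCM of the periods.
1071 = 3^2 × 7 × 17
867 = 3 × 17^2
2023 = 7 × 17^2
LCM(1071, 867, 2023) = 3^2 × 7 × 17^2 = 18207.
Cycles for period 1071: 18207 / 1071 = 17.

17 cycles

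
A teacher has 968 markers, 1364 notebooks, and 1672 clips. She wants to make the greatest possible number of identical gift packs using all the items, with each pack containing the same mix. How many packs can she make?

The pack count must divide each quantity, so the greatest is gcd(968, 1364, 1672).
968 = 2^3 × 11^2
1364 = 2^2 × 11 × 31
1672 = 2^3 × 11 × 19
gcd(968, 1364, 1672) = 2^2 × 11 = 44.

44 packs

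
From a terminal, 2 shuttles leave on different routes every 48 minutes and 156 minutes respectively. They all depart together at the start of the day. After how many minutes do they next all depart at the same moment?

624 minutes

They coincide at every common multiple of the periods; the first is the LCM.
48 = 2^4 × 3
156 = 2^2 × 3 × 13
LCM(48, 156) = 2^4 × 3 × 13 = 624.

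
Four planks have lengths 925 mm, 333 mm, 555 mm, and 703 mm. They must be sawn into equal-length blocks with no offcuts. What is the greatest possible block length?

37 mm

This is the greatest common divisor of 925, 333, 555, and 703.
925 = 5^2 × 37
333 = 3^2 × 37
555 = 3 × 5 × 37
703 = 19 × 37
gcd(925, 333, 555, 703) = 37.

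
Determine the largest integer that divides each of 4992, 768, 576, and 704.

64

4992 = 2^7 × 3 × 13
768 = 2^8 × 3
576 = 2^6 × 3^2
704 = 2^6 × 11
gcd(4992, 768, 576, 704) = 2^6 = 64.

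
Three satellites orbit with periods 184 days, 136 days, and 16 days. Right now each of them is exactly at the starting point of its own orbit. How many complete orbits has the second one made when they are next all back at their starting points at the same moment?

All finish a whole number of cycles simultaneously at t = LCM of the periods.
184 = 2^3 × 23
136 = 2^3 × 17
16 = 2^4
LCM(184, 136, 16) = 2^4 × 17 × 23 = 6256.
Orbits for period 136: 6256 / 136 = 46.

46 orbits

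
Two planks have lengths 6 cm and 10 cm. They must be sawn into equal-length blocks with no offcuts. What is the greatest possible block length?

The block length must divide every plank, so the greatest is gcd(6, 10).
6 = 2 × 3
10 = 2 × 5
gcd(6, 10) = 2.

2 cm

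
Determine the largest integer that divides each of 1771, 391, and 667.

1771 = 7 × 11 × 23
391 = 17 × 23
667 = 23 × 29
gcd(1771, 391, 667) = 23.

23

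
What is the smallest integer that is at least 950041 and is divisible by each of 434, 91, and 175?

987350

The integer must be a common multiple of 434, 91, and 175, so a multiple of their LCM.
434 = 2 × 7 × 31
91 = 7 × 13
175 = 5^2 × 7
LCM(434, 91, 175) = 2 × 5^2 × 7 × 13 × 31 = 141050.
Smallest multiple of 141050 that is ≥ 950041: ⌈950041/141050⌉ × 141050 = 7 × 141050 = 987350.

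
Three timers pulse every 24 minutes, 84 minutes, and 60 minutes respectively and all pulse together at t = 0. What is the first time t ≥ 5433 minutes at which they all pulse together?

Joint pulses occur at multiples of LCM(24, 84, 60).
24 = 2^3 × 3
84 = 2^2 × 3 × 7
60 = 2^2 × 3 × 5
LCM(24, 84, 60) = 2^3 × 3 × 5 × 7 = 840.
Smallest multiple of 840 that is ≥ 5433: ⌈5433/840⌉ × 840 = 7 × 840 = 5880.

5880 minutes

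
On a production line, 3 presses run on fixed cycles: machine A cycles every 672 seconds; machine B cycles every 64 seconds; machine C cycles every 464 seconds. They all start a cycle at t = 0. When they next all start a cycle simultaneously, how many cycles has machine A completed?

58 cycles

The first common completion time is the LCM of the periods.
672 = 2^5 × 3 × 7
64 = 2^6
464 = 2^4 × 29
LCM(672, 64, 464) = 2^6 × 3 × 7 × 29 = 38976.
Cycles for period 672: 38976 / 672 = 58.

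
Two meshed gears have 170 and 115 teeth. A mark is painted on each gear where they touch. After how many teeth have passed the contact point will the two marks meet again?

They coincide at every common multiple of the periods; the first is the LCM.
170 = 2 × 5 × 17
115 = 5 × 23
LCM(170, 115) = 2 × 5 × 17 × 23 = 3910.

3910 teeth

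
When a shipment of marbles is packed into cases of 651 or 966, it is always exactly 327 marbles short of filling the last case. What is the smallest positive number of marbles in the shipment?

Being 327 short of a full case of size k means N ≡ −327 (mod k), i.e. N + 327 is a multiple of each size.
651 = 3 × 7 × 31
966 = 2 × 3 × 7 × 23
LCM(651, 966) = 2 × 3 × 7 × 23 × 31 = 29946.
Smallest positive N is 29946 − 327 = 29619.

29619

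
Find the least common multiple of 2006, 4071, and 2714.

138414

2006 = 2 × 17 × 59
4071 = 3 × 23 × 59
2714 = 2 × 23 × 59
LCM(2006, 4071, 2714) = 2 × 3 × 17 × 23 × 59 = 138414.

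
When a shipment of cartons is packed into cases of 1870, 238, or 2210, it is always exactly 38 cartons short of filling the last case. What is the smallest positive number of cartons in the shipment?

170132

Being 38 short of a full case of size k means N ≡ −38 (mod k), i.e. N + 38 is a multiple of each size.
1870 = 2 × 5 × 11 × 17
238 = 2 × 7 × 17
2210 = 2 × 5 × 13 × 17
LCM(1870, 238, 2210) = 2 × 5 × 7 × 11 × 13 × 17 = 170170.
Smallest positive N is 170170 − 38 = 170132.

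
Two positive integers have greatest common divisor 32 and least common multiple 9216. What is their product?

For any two positive integers, gcd × lcm = product = 32 × 9216 = 294912.

294912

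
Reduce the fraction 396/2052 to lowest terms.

11/57

396 = 2^2 × 3^2 × 11
2052 = 2^2 × 3^3 × 19
gcd(396, 2052) = 2^2 × 3^2 = 36.
Divide numerator and denominator by 36: 396/2052 = 11/57.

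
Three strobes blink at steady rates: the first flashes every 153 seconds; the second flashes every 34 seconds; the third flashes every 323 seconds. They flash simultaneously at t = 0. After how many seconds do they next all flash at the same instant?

They coincide at every common multiple of the periods; the first is the LCM.
153 = 3^2 × 17
34 = 2 × 17
323 = 17 × 19
LCM(153, 34, 323) = 2 × 3^2 × 17 × 19 = 5814.

5814 seconds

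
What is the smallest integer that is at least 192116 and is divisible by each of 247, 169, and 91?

202293

The integer must be a common multiple of 247, 169, and 91, so a multiple of their LCM.
247 = 13 × 19
169 = 13^2
91 = 7 × 13
LCM(247, 169, 91) = 7 × 13^2 × 19 = 22477.
Smallest multiple of 22477 that is ≥ 192116: ⌈192116/22477⌉ × 22477 = 9 × 22477 = 202293.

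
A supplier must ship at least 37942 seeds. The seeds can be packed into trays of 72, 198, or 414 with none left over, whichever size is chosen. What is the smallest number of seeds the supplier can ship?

The number of seeds must be a common multiple of 72, 198, and 414, so a multiple of their LCM.
72 = 2^3 × 3^2
198 = 2 × 3^2 × 11
414 = 2 × 3^2 × 23
LCM(72, 198, 414) = 2^3 × 3^2 × 11 × 23 = 18216.
Smallest multiple of 18216 that is ≥ 37942: ⌈37942/18216⌉ × 18216 = 3 × 18216 = 54648.

54648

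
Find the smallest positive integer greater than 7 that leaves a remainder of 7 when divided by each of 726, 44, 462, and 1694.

10171

N − 7 must be a common multiple of 726, 44, 462, and 1694.
726 = 2 × 3 × 11^2
44 = 2^2 × 11
462 = 2 × 3 × 7 × 11
1694 = 2 × 7 × 11^2
LCM(726, 44, 462, 1694) = 2^2 × 3 × 7 × 11^2 = 10164.
Smallest N > 7 is LCM + 7 = 10164 + 7 = 10171.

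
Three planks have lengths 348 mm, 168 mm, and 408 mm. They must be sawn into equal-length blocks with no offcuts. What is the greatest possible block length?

The block length must divide every plank, so the greatest is gcd(348, 168, 408).
348 = 2^2 × 3 × 29
168 = 2^3 × 3 × 7
408 = 2^3 × 3 × 17
gcd(348, 168, 408) = 2^2 × 3 = 12.

12 mm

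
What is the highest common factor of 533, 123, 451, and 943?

41

533 = 13 × 41
123 = 3 × 41
451 = 11 × 41
943 = 23 × 41
gcd(533, 123, 451, 943) = 41.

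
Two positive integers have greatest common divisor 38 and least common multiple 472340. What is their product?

17948920

For any two positive integers, gcd × lcm = product = 38 × 472340 = 17948920.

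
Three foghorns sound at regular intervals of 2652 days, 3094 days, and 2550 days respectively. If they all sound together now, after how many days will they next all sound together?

464100 days

They coincide at every common multiple of the periods; the first is the LCM.
2652 = 2^2 × 3 × 13 × 17
3094 = 2 × 7 × 13 × 17
2550 = 2 × 3 × 5^2 × 17
LCM(2652, 3094, 2550) = 2^2 × 3 × 5^2 × 7 × 13 × 17 = 464100.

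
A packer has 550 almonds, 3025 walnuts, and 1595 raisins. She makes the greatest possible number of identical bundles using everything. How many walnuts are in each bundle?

Number of bundles = gcd(550, 3025, 1595).
550 = 2 × 5^2 × 11
3025 = 5^2 × 11^2
1595 = 5 × 11 × 29
gcd(550, 3025, 1595) = 5 × 11 = 55.
walnuts per bundle = 3025 / 55 = 55.

55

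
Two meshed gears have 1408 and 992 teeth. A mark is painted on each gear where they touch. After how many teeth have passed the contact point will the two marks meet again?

43648 teeth

They coincide at every common multiple of the periods; the first is the LCM.
1408 = 2^7 × 11
992 = 2^5 × 31
LCM(1408, 992) = 2^7 × 11 × 31 = 43648.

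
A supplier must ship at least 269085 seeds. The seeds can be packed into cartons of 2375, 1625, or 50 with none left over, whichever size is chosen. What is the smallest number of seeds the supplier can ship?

The number of seeds must be a common multiple of 2375, 1625, and 50, so a multiple of their LCM.
2375 = 5^3 × 19
1625 = 5^3 × 13
50 = 2 × 5^2
LCM(2375, 1625, 50) = 2 × 5^3 × 13 × 19 = 61750.
Smallest multiple of 61750 that is ≥ 269085: ⌈269085/61750⌉ × 61750 = 5 × 61750 = 308750.

308750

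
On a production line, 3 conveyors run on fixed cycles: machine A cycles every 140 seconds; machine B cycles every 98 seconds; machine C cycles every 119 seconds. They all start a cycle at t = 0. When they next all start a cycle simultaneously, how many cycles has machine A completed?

They are all back at their starting positions together after one LCM of the periods.
140 = 2^2 × 5 × 7
98 = 2 × 7^2
119 = 7 × 17
LCM(140, 98, 119) = 2^2 × 5 × 7^2 × 17 = 16660.
Cycles for period 140: 16660 / 140 = 119.

119 cycles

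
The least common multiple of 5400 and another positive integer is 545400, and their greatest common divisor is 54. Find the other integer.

gcd × lcm = product of the two integers, so the other integer is (54 × 545400) / 5400 = 5454.

5454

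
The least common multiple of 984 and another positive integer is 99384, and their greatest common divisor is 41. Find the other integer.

4141

gcd × lcm = product of the two integers, so the other integer is (41 × 99384) / 984 = 4141.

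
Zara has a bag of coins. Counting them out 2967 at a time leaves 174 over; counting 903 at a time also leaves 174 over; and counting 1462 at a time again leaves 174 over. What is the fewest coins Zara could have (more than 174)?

N − 174 must be a common multiple of 2967, 903, and 1462.
2967 = 3 × 23 × 43
903 = 3 × 7 × 43
1462 = 2 × 17 × 43
LCM(2967, 903, 1462) = 2 × 3 × 7 × 17 × 23 × 43 = 706146.
Smallest N > 174 is LCM + 174 = 706146 + 174 = 706320.

706320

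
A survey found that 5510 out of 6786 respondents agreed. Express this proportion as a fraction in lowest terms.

95/117

5510 = 2 × 5 × 19 × 29
6786 = 2 × 3^2 × 13 × 29
gcd(5510, 6786) = 2 × 29 = 58.
Divide numerator and denominator by 58: 5510/6786 = 95/117.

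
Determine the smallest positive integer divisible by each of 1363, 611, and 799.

301223

1363 = 29 × 47
611 = 13 × 47
799 = 17 × 47
LCM(1363, 611, 799) = 13 × 17 × 29 × 47 = 301223.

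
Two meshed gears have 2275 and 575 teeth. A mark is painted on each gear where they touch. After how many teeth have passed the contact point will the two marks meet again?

The first simultaneous occurrence is after LCM of the individual periods.
2275 = 5^2 × 7 × 13
575 = 5^2 × 23
LCM(2275, 575) = 5^2 × 7 × 13 × 23 = 52325.

52325 teeth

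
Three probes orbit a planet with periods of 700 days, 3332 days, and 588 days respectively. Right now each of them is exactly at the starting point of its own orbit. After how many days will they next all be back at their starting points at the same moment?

They coincide at every common multiple of the periods; the first is the LCM.
700 = 2^2 × 5^2 × 7
3332 = 2^2 × 7^2 × 17
588 = 2^2 × 3 × 7^2
LCM(700, 3332, 588) = 2^2 × 3 × 5^2 × 7^2 × 17 = 249900.

249900 days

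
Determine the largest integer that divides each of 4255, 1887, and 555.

37

4255 = 5 × 23 × 37
1887 = 3 × 17 × 37
555 = 3 × 5 × 37
gcd(4255, 1887, 555) = 37.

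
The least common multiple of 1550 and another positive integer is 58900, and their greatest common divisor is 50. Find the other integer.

1900

gcd × lcm = product of the two integers, so the other integer is (50 × 58900) / 1550 = 1900.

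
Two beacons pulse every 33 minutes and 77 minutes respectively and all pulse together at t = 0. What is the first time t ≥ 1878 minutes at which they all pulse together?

Joint pulses occur at multiples of LCM(33, 77).
33 = 3 × 11
77 = 7 × 11
LCM(33, 77) = 3 × 7 × 11 = 231.
Smallest multiple of 231 that is ≥ 1878: ⌈1878/231⌉ × 231 = 9 × 231 = 2079.

2079 minutes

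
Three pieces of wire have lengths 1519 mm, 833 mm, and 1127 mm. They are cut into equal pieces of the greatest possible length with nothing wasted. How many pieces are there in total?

Piece length = gcd(1519, 833, 1127).
1519 = 7^2 × 31
833 = 7^2 × 17
1127 = 7^2 × 23
gcd(1519, 833, 1127) = 7^2 = 49.
Total pieces = 1519/49 + 833/49 + 1127/49 = 31 + 17 + 23 = 71.

71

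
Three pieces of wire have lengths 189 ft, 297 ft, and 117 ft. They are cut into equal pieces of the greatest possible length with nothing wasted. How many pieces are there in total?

67

Piece length = gcd(189, 297, 117).
189 = 3^3 × 7
297 = 3^3 × 11
117 = 3^2 × 13
gcd(189, 297, 117) = 3^2 = 9.
Total pieces = 189/9 + 297/9 + 117/9 = 21 + 33 + 13 = 67.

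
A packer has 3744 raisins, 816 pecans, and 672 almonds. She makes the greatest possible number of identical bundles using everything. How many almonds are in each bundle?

Number of bundles = gcd(3744, 816, 672).
3744 = 2^5 × 3^2 × 13
816 = 2^4 × 3 × 17
672 = 2^5 × 3 × 7
gcd(3744, 816, 672) = 2^4 × 3 = 48.
almonds per bundle = 672 / 48 = 14.

14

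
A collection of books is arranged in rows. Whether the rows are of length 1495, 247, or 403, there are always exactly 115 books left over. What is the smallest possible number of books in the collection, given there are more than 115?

880670

N − 115 must be a common multiple of 1495, 247, and 403.
1495 = 5 × 13 × 23
247 = 13 × 19
403 = 13 × 31
LCM(1495, 247, 403) = 5 × 13 × 19 × 23 × 31 = 880555.
Smallest N > 115 is LCM + 115 = 880555 + 115 = 880670.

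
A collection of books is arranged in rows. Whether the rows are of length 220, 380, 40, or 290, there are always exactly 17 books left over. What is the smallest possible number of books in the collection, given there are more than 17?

N − 17 must be a common multiple of 220, 380, 40, and 290.
220 = 2^2 × 5 × 11
380 = 2^2 × 5 × 19
40 = 2^3 × 5
290 = 2 × 5 × 29
LCM(220, 380, 40, 290) = 2^3 × 5 × 11 × 19 × 29 = 242440.
Smallest N > 17 is LCM + 17 = 242440 + 17 = 242457.

242457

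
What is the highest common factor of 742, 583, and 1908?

53

742 = 2 × 7 × 53
583 = 11 × 53
1908 = 2^2 × 3^2 × 53
gcd(742, 583, 1908) = 53.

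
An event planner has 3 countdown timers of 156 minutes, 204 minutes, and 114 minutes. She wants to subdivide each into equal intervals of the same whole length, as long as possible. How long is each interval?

The interval must divide each timer length; the longest such is the gcd.
156 = 2^2 × 3 × 13
204 = 2^2 × 3 × 17
114 = 2 × 3 × 19
gcd(156, 204, 114) = 2 × 3 = 6.

6 minutes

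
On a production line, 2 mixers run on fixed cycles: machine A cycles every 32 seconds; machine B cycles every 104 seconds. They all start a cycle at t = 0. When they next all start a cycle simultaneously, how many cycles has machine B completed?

4 cycles

All finish a whole number of cycles simultaneously at t = LCM of the periods.
32 = 2^5
104 = 2^3 × 13
LCM(32, 104) = 2^5 × 13 = 416.
Cycles for period 104: 416 / 104 = 4.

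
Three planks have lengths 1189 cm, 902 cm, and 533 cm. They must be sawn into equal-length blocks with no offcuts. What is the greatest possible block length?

This is the greatest common divisor of 1189, 902, and 533.
1189 = 29 × 41
902 = 2 × 11 × 41
533 = 13 × 41
gcd(1189, 902, 533) = 41.

41 cm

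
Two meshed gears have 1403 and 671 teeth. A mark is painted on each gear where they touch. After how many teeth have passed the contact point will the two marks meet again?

15433 teeth

The first simultaneous occurrence is after LCM of the individual periods.
1403 = 23 × 61
671 = 11 × 61
LCM(1403, 671) = 11 × 23 × 61 = 15433.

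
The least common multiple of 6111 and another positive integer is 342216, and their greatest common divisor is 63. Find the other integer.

3528

gcd × lcm = product of the two integers, so the other integer is (63 × 342216) / 6111 = 3528.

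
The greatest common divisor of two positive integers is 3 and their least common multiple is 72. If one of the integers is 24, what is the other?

9

For two integers, gcd × lcm = product, so the other is (3 × 72) / 24 = 216 / 24 = 9.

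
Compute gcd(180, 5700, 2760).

180 = 2^2 × 3^2 × 5
5700 = 2^2 × 3 × 5^2 × 19
2760 = 2^3 × 3 × 5 × 23
gcd(180, 5700, 2760) = 2^2 × 3 × 5 = 60.

60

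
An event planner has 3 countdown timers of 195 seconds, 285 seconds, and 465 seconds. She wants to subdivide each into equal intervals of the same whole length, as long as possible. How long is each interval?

15 seconds

The interval must divide each timer length; the longest such is the gcd.
195 = 3 × 5 × 13
285 = 3 × 5 × 19
465 = 3 × 5 × 31
gcd(195, 285, 465) = 3 × 5 = 15.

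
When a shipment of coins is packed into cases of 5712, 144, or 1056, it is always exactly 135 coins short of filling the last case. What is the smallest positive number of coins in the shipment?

Being 135 short of a full case of size k means N ≡ −135 (mod k), i.e. N + 135 is a multiple of each size.
5712 = 2^4 × 3 × 7 × 17
144 = 2^4 × 3^2
1056 = 2^5 × 3 × 11
LCM(5712, 144, 1056) = 2^5 × 3^2 × 7 × 11 × 17 = 376992.
Smallest positive N is 376992 − 135 = 376857.

376857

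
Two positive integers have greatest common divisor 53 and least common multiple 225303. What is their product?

11941059

For any two positive integers, gcd × lcm = product = 53 × 225303 = 11941059.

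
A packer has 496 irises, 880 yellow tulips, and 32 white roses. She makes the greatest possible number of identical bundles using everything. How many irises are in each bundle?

31

Number of bundles = gcd(496, 880, 32).
496 = 2^4 × 31
880 = 2^4 × 5 × 11
32 = 2^5
gcd(496, 880, 32) = 2^4 = 16.
irises per bundle = 496 / 16 = 31.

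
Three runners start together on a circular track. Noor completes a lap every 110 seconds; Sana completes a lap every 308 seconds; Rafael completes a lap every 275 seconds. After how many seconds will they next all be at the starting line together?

7700 seconds

They coincide at every common multiple of the periods; the first is the LCM.
110 = 2 × 5 × 11
308 = 2^2 × 7 × 11
275 = 5^2 × 11
LCM(110, 308, 275) = 2^2 × 5^2 × 7 × 11 = 7700.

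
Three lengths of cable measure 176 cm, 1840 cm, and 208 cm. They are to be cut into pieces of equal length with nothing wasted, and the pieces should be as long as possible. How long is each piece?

16 cm

The greatest length dividing all of 176, 1840, and 208 is their gcd.
176 = 2^4 × 11
1840 = 2^4 × 5 × 23
208 = 2^4 × 13
gcd(176, 1840, 208) = 2^4 = 16.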